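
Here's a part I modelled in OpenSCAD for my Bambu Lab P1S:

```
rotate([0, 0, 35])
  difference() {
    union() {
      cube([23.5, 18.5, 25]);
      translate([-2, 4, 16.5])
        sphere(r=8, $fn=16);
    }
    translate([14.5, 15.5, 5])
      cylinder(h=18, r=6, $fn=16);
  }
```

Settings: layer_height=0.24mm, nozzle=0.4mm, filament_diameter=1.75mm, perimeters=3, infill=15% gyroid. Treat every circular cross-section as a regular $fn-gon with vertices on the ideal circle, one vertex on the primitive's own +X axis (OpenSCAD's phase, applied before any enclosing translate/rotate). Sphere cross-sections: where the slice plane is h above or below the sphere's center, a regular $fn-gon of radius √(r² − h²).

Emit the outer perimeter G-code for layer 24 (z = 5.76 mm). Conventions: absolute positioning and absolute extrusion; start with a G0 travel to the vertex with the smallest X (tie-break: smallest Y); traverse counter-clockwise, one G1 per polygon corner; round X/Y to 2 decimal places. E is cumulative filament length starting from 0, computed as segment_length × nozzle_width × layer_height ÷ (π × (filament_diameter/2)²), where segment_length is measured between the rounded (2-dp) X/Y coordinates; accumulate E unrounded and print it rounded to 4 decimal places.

G0 X-10.61 Y15.15 Z5.76
G1 X0.00 Y0.00 E0.7382
G1 X19.25 Y13.48 E1.6762
G1 X8.64 Y28.63 E2.4144
G1 X5.42 Y26.38 E2.5712
G1 X6.21 Y26.07 E2.6050
G1 X7.90 Y24.46 E2.6982
G1 X8.85 Y22.31 E2.7920
G1 X8.90 Y19.97 E2.8854
G1 X8.05 Y17.79 E2.9788
G1 X6.43 Y16.10 E3.0722
G1 X4.29 Y15.16 E3.1655
G1 X1.95 Y15.10 E3.2590
G1 X-0.24 Y15.95 E3.3527
G1 X-1.93 Y17.57 E3.4462
G1 X-2.87 Y19.72 E3.5398
G1 X-2.89 Y20.56 E3.5733
G1 X-10.61 Y15.15 E3.9496

At z = 5.76 mm: the cube (footprint 23.5×18.5) is included at this height; the sphere at (-2, 4) does not reach this height (|z−center|=10.740 > r=8); Merging all regions: only the 23.5×18.5 cube is present, so the union is just that shape — 1 connected region; the cylinder at (14.5, 15.5): section is a regular 16-gon, circumradius r=6; After the difference (first − rest): starting from that combined region, the r=6 cylinder at (14.5, 15.5) partially overlaps it — only the 89.08 mm² overlap (of its 110.21 mm²) is removed, clipping the outline — 1 connected region; (rotated 35° about Z; rotation is an isometry so areas/perimeters/island counts are preserved). The outline is a single polygon with 17 vertices. Extrusion per mm of travel: 0.4 × 0.24 / (π × 0.875²) = 0.039912. Accumulating E over each segment gives final E = 3.9496.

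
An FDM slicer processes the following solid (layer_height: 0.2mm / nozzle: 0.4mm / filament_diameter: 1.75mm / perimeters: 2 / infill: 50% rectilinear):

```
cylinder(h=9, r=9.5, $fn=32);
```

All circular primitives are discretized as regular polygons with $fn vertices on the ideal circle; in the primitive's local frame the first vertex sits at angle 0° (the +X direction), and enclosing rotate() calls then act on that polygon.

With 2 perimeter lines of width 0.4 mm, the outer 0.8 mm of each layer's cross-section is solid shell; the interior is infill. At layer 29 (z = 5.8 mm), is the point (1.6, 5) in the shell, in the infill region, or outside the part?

At z = 5.8 mm: the cylinder: section is a regular 32-gon, circumradius r=9.5. Overall, the cross-section is a single solid region. The nearest boundary edge runs (3.64, 8.78)→(1.85, 9.32); distance from the point to it = 4.21 mm. The point is inside the cross-section and 4.21 mm from the nearest boundary — more than the 0.8 mm shell width (2 × 0.4), so it's in the infill interior.

infill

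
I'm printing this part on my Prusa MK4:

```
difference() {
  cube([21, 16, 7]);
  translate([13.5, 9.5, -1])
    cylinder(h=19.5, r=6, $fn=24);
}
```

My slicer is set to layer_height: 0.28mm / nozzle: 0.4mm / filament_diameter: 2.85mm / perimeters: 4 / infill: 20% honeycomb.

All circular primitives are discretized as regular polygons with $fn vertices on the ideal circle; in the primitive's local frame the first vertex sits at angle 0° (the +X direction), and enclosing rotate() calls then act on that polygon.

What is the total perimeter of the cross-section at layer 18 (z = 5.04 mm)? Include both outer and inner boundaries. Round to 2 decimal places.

111.59 mm

At z = 5.04 mm: the cube is present — its section is the full 21×16 rectangle (perimeter 74.00 mm); the r=6 cylinder at (13.5, 9.5) gives a regular 24-gon of circumradius 6 (constant along its height) (perimeter = 2·24·6.000·sin(180°/24) = 37.59 mm); After the difference (first − rest): starting from the 21×16 cube, the r=6 cylinder at (13.5, 9.5) lies wholly inside it (removes its full 111.81 mm² and its 37.59 mm outline becomes a hole wall) — boundary (outer + 1 inner loop) = 111.59 mm. Overall, the cross-section is one region with 1 hole. Total boundary length (outer + inner) = 111.59 mm.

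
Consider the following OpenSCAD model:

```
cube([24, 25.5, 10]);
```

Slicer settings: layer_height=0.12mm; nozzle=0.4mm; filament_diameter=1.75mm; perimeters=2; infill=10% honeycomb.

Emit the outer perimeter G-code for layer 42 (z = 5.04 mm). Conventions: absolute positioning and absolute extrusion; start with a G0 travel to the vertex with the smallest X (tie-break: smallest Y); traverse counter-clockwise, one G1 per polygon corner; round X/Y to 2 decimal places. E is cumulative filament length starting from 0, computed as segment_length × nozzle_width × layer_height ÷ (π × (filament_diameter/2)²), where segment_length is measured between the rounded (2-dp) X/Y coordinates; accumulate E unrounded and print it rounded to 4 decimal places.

At z = 5.04 mm: the cube is present — its section is the full 24×25.5 rectangle. The outline is a single polygon with 4 vertices. Extrusion per mm of travel: 0.4 × 0.12 / (π × 0.875²) = 0.019956. Accumulating E over each segment gives final E = 1.9757.

G0 X0.00 Y0.00 Z5.04
G1 X24.00 Y0.00 E0.4789
G1 X24.00 Y25.50 E0.9878
G1 X0.00 Y25.50 E1.4668
G1 X0.00 Y0.00 E1.9757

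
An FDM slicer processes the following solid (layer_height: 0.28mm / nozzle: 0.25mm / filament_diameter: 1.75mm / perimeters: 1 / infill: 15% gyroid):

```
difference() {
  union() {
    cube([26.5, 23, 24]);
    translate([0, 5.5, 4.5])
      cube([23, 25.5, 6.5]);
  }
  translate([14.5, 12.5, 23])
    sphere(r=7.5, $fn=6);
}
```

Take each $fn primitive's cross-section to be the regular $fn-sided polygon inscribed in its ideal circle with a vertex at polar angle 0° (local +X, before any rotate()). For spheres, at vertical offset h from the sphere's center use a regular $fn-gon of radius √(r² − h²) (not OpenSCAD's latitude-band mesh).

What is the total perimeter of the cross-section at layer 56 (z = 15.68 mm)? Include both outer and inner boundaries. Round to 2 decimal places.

108.80 mm

At z = 15.68 mm: the cube is present — its section is the full 26.5×23 rectangle (perimeter 99.00 mm); the cube at (0, 5.5) does not reach this height (z outside [4.5, 11]); Merging all regions: only the 26.5×23 cube is present, so the union is just that shape — boundary = 99.00 mm; the r=7.5 sphere at (14.5, 12.5) slices to a regular 6-gon of circumradius 1.633 (√(r²−h²) with h=7.32 from center) (perimeter = 2·6·1.633·sin(180°/6) = 9.80 mm); After the difference (first − rest): starting from the result so far, the r=7.5 sphere at (14.5, 12.5) lies wholly inside it (removes its full 6.93 mm² and its 9.80 mm outline becomes a hole wall) — boundary (outer + 1 inner loop) = 108.80 mm. Overall, the cross-section is one region with 1 hole. Total boundary length (outer + inner) = 108.80 mm.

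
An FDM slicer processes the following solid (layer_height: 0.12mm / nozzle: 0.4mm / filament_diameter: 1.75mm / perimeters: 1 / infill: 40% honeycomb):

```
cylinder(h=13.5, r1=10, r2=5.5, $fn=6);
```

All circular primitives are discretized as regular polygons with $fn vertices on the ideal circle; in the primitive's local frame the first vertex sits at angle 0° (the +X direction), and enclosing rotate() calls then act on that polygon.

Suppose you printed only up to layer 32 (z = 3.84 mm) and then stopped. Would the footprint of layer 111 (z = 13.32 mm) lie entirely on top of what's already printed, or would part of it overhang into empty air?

entirely on top

Compare the two slices. At z = 3.84: the cone: at t=0.284 of its height the radius interpolates to r₁+(r₂−r₁)t = 8.720, giving a regular 6-gon of that circumradius (area = (6/2)·8.720²·sin(360°/6) = 197.55 mm²). At z = 13.32: the cone contributes a regular 6-gon of circumradius 5.560 (interpolated between r1=10 and r2=5.5 at t=0.987) (area = (6/2)·5.560²·sin(360°/6) = 80.32 mm²). Checking containment: the cross-section at z = 13.32 is a subset of the cross-section at z = 3.84.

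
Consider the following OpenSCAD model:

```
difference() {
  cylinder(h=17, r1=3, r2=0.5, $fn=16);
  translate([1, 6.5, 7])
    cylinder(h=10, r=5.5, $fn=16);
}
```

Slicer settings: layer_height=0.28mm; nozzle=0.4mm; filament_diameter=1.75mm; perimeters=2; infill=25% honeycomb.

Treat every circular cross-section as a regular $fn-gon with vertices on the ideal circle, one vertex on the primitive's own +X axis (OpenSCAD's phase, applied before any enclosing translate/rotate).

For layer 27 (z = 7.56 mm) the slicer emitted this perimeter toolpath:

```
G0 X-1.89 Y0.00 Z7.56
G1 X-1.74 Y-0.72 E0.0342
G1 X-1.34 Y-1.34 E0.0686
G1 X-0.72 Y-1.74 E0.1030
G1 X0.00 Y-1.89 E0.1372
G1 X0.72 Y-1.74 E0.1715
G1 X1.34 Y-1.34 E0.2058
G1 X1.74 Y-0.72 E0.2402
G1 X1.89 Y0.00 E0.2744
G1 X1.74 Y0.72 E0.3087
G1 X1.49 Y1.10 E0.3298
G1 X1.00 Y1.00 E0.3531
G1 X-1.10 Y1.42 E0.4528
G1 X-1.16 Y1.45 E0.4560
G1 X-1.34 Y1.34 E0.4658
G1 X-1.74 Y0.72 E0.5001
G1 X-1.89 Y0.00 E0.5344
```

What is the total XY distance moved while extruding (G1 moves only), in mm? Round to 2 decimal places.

Sum the Euclidean lengths of each G1 segment: total = 11.48 mm.

11.48 mm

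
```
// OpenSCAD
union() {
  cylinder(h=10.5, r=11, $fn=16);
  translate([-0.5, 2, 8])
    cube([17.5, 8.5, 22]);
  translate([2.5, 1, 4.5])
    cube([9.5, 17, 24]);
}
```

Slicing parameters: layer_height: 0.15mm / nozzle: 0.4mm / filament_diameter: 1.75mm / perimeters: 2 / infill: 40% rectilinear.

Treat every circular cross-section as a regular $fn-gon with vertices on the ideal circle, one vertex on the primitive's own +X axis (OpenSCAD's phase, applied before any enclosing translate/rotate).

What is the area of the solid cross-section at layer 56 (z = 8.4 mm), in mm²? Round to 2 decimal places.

At z = 8.4 mm: the cylinder: section is a regular 16-gon, circumradius r=11 (area = (16/2)·11.000²·sin(360°/16) = 370.44 mm²); the cube at (-0.5, 2) is present — its section is the full 17.5×8.5 rectangle (area 148.75 mm²); the cube at (2.5, 1) (footprint 9.5×17) is included at this height (area 161.50 mm²); Combining (union): the regions partially overlap — summed areas 680.69 mm² minus the doubly-counted overlap 163.58 mm² gives 517.11 mm² — area = 517.11 mm². Overall, the cross-section is a single solid region. Net area = 517.11 mm².

517.11 mm²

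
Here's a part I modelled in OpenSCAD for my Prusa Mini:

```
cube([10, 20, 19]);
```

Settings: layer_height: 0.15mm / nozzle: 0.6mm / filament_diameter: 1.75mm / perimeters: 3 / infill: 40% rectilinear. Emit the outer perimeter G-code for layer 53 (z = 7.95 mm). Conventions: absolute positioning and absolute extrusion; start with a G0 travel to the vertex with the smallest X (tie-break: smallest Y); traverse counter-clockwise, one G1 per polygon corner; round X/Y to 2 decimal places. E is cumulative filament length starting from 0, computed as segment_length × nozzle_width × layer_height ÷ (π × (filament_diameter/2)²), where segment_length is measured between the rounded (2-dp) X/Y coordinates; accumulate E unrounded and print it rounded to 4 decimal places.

At z = 7.95 mm: the cube is present — its section is the full 10×20 rectangle. The outline is a single polygon with 4 vertices. Extrusion per mm of travel: 0.6 × 0.15 / (π × 0.875²) = 0.037418. Accumulating E over each segment gives final E = 2.2451.

G0 X0.00 Y0.00 Z7.95
G1 X10.00 Y0.00 E0.3742
G1 X10.00 Y20.00 E1.1225
G1 X0.00 Y20.00 E1.4967
G1 X0.00 Y0.00 E2.2451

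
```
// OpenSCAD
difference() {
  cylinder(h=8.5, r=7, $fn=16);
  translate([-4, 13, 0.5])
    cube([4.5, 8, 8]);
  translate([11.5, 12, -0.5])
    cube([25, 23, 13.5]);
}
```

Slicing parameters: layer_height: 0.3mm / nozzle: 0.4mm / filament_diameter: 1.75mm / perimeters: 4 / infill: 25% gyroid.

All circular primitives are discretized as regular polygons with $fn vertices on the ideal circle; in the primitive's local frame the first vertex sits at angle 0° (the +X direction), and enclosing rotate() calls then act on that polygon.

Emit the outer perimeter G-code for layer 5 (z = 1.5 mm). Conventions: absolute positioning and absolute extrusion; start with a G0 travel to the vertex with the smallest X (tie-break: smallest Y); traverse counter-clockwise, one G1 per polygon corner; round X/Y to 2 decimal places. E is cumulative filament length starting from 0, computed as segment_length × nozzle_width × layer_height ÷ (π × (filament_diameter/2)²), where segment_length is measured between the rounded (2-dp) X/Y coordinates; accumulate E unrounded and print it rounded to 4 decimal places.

At z = 1.5 mm: the r=7 cylinder contributes a regular 16-gon of circumradius 7; the 4.5×8 cube at (-4, 13) contributes its full rectangle; the cube at (11.5, 12) is present — its section is the full 25×23 rectangle; After the difference (first − rest): starting from the r=7 cylinder, the 4.5×8 cube at (-4, 13) misses the remaining region (no effect); the 25×23 cube at (11.5, 12) misses the remaining region (no effect) — 1 connected region. The outline is a single polygon with 16 vertices. Extrusion per mm of travel: 0.4 × 0.3 / (π × 0.875²) = 0.049890. Accumulating E over each segment gives final E = 2.1807.

G0 X-7.00 Y0.00 Z1.50
G1 X-6.47 Y-2.68 E0.1363
G1 X-4.95 Y-4.95 E0.2726
G1 X-2.68 Y-6.47 E0.4089
G1 X0.00 Y-7.00 E0.5452
G1 X2.68 Y-6.47 E0.6815
G1 X4.95 Y-4.95 E0.8178
G1 X6.47 Y-2.68 E0.9541
G1 X7.00 Y0.00 E1.0904
G1 X6.47 Y2.68 E1.2267
G1 X4.95 Y4.95 E1.3630
G1 X2.68 Y6.47 E1.4992
G1 X0.00 Y7.00 E1.6355
G1 X-2.68 Y6.47 E1.7718
G1 X-4.95 Y4.95 E1.9081
G1 X-6.47 Y2.68 E2.0444
G1 X-7.00 Y0.00 E2.1807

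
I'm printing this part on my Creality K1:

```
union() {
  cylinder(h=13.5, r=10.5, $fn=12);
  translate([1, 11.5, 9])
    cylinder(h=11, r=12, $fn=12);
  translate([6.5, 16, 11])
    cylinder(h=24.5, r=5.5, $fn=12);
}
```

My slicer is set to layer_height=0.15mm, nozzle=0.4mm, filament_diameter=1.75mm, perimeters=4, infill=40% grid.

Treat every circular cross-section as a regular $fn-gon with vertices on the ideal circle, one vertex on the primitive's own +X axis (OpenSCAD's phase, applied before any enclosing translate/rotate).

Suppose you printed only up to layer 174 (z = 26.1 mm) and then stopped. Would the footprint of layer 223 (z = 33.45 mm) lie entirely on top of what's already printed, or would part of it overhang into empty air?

entirely on top

Compare the two slices. At z = 26.1: the cylinder is not intersected at this z (z outside [0, 13.5]); the cylinder at (1, 11.5) does not reach this height (z outside [9, 20]); the r=5.5 cylinder at (6.5, 16) contributes a regular 12-gon of circumradius 5.5 (area = (12/2)·5.500²·sin(360°/12) = 90.75 mm²); Merging all regions: only the r=5.5 cylinder at (6.5, 16) is present, so the union is just that shape — area = 90.75 mm². At z = 33.45: the cylinder does not reach this height (z outside [0, 13.5]); the cylinder at (1, 11.5) is absent (z outside [9, 20]); the cylinder at (6.5, 16): section is a regular 12-gon, circumradius r=5.5 (area = (12/2)·5.500²·sin(360°/12) = 90.75 mm²); Combining (union): only the r=5.5 cylinder at (6.5, 16) is present, so the union is just that shape — area = 90.75 mm². Checking containment: the cross-section at z = 33.45 is a subset of the cross-section at z = 26.1.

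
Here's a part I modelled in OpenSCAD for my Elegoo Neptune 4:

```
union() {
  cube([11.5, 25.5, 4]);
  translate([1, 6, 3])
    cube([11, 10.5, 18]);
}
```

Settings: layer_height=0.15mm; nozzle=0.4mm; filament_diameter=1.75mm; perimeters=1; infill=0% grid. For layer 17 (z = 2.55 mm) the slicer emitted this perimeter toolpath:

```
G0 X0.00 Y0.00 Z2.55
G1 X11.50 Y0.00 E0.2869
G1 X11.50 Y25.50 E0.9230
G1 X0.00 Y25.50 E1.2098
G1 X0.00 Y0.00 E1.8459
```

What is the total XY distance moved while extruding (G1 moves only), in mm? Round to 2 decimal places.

Sum the Euclidean lengths of each G1 segment: total = 74.00 mm.

74.00 mm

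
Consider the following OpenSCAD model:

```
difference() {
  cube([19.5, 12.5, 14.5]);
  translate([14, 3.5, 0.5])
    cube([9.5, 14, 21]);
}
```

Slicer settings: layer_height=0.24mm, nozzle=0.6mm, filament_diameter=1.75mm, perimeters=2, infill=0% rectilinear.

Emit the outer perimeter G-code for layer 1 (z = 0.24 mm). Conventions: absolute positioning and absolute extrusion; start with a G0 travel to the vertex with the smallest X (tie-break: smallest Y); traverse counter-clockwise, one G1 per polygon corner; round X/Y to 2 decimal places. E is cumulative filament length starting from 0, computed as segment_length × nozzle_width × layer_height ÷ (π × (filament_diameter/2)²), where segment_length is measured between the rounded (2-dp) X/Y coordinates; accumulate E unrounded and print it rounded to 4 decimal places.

At z = 0.24 mm: the cube (footprint 19.5×12.5) is included at this height; the cube at (14, 3.5) is absent (z outside [0.5, 21.5]); Taking the first minus the rest: none of the subtracted shapes is present at this height, so the 19.5×12.5 cube is unchanged — 1 connected region. The outline is a single polygon with 4 vertices. Extrusion per mm of travel: 0.6 × 0.24 / (π × 0.875²) = 0.059868. Accumulating E over each segment gives final E = 3.8316.

G0 X0.00 Y0.00 Z0.24
G1 X19.50 Y0.00 E1.1674
G1 X19.50 Y12.50 E1.9158
G1 X0.00 Y12.50 E3.0832
G1 X0.00 Y0.00 E3.8316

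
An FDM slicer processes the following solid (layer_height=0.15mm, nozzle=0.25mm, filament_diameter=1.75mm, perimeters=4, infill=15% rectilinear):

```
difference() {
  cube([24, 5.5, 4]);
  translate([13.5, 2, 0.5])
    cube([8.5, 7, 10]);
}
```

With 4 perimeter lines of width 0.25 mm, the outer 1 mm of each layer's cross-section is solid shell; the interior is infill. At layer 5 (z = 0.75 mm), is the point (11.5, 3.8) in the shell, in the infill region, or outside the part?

At z = 0.75 mm: the 24×5.5 cube contributes its full rectangle; the 8.5×7 cube at (13.5, 2) contributes its full rectangle; Subtracting the remaining from the first: starting from the 24×5.5 cube, the 8.5×7 cube at (13.5, 2) partially overlaps it — only the 29.75 mm² overlap (of its 59.50 mm²) is removed, clipping the outline — 1 connected region. Overall, the cross-section is a single solid region. The nearest boundary edge runs (0.00, 5.50)→(13.50, 5.50); distance from the point to it = 1.70 mm. The point is inside the cross-section and 1.70 mm from the nearest boundary — more than the 1 mm shell width (4 × 0.25), so it's in the infill interior.

infill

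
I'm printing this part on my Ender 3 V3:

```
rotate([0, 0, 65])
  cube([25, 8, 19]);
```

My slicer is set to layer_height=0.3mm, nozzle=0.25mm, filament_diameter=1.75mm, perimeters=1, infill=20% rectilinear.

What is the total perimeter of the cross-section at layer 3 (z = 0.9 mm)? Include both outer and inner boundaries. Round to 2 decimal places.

At z = 0.9 mm: the 25×8 cube contributes its full rectangle (perimeter 66.00 mm); (whole slice rotated 65° about Z — lengths, areas and connectivity unchanged). Overall, the cross-section is a single solid region. Total boundary length (outer) = 66.00 mm.

66.00 mm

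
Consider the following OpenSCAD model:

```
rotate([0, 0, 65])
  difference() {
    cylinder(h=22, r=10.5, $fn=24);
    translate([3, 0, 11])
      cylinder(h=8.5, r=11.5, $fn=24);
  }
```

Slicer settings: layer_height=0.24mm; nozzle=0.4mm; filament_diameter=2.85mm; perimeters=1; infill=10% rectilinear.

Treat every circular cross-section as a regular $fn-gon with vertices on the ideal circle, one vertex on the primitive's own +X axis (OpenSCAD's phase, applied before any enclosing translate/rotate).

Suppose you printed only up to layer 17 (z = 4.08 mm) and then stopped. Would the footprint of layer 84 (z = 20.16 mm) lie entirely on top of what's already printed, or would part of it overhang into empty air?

Compare the two slices. At z = 4.08: the r=10.5 cylinder contributes a regular 24-gon of circumradius 10.5 (area = (24/2)·10.500²·sin(360°/24) = 342.42 mm²); the cylinder at (3, 0) does not reach this height (z outside [11, 19.5]); Subtracting the remaining from the first: none of the subtracted shapes is present at this height, so the r=10.5 cylinder is unchanged — area = 342.42 mm²; (whole slice rotated 65° about Z — lengths, areas and connectivity unchanged). At z = 20.16: the r=10.5 cylinder contributes a regular 24-gon of circumradius 10.5 (area = (24/2)·10.500²·sin(360°/24) = 342.42 mm²); the cylinder at (3, 0) is absent (z outside [11, 19.5]); Subtracting the remaining from the first: none of the subtracted shapes is present at this height, so the r=10.5 cylinder is unchanged — area = 342.42 mm²; (whole slice rotated 65° about Z — lengths, areas and connectivity unchanged). Checking containment: the cross-section at z = 20.16 is a subset of the cross-section at z = 4.08.

entirely on top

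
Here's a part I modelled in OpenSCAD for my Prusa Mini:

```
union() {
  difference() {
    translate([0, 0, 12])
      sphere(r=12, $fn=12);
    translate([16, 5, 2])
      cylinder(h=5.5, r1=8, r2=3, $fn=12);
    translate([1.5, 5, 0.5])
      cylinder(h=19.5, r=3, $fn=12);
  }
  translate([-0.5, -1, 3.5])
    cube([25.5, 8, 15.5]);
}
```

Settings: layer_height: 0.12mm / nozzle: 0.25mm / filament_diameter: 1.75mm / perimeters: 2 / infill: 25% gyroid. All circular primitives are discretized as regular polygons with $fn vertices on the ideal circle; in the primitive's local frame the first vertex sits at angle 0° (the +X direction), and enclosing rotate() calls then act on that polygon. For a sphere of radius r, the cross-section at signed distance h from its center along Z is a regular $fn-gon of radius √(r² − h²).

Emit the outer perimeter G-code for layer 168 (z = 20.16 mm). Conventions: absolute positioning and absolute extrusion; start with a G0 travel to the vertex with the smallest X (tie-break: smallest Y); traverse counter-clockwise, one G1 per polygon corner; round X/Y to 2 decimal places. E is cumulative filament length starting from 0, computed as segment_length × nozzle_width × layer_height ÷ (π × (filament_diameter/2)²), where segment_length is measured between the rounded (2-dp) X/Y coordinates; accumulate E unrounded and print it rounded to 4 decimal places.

At z = 20.16 mm: the r=12 sphere contributes a regular 12-gon of circumradius √(12²−8.16²) = 8.799; the cone at (16, 5) does not reach this height (z outside [2, 7.5]); the cylinder at (1.5, 5) is not intersected at this z (z outside [0.5, 20]); After the difference (first − rest): none of the subtracted shapes is present at this height, so the r=12 sphere is unchanged — 1 connected region; the cube at (-0.5, -1) does not reach this height (z outside [3.5, 19]); Combining (union): only the result so far is present, so the union is just that shape — 1 connected region. The outline is a single polygon with 12 vertices. Extrusion per mm of travel: 0.25 × 0.12 / (π × 0.875²) = 0.012473. Accumulating E over each segment gives final E = 0.6817.

G0 X-8.80 Y0.00 Z20.16
G1 X-7.62 Y-4.40 E0.0568
G1 X-4.40 Y-7.62 E0.1136
G1 X0.00 Y-8.80 E0.1704
G1 X4.40 Y-7.62 E0.2273
G1 X7.62 Y-4.40 E0.2840
G1 X8.80 Y0.00 E0.3409
G1 X7.62 Y4.40 E0.3977
G1 X4.40 Y7.62 E0.4545
G1 X0.00 Y8.80 E0.5113
G1 X-4.40 Y7.62 E0.5681
G1 X-7.62 Y4.40 E0.6249
G1 X-8.80 Y0.00 E0.6817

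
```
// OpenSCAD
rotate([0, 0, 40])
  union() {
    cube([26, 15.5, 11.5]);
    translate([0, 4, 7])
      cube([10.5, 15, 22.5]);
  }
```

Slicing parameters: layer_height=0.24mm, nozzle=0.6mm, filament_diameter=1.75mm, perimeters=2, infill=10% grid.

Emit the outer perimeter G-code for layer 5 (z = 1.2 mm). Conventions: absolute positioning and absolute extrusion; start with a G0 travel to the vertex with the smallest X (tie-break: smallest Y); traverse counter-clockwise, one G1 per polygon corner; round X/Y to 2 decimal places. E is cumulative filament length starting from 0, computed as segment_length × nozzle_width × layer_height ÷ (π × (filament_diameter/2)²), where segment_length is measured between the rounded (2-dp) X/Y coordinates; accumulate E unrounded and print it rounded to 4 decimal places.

G0 X-9.96 Y11.87 Z1.20
G1 X0.00 Y0.00 E0.9277
G1 X19.92 Y16.71 E2.4843
G1 X9.95 Y28.59 E3.4128
G1 X-9.96 Y11.87 E4.9693

At z = 1.2 mm: the cube (footprint 26×15.5) is included at this height; the cube at (0, 4) is not intersected at this z (z outside [7, 29.5]); Merging all regions: only the 26×15.5 cube is present, so the union is just that shape — 1 connected region; (rotated 40° about Z; rotation is an isometry so areas/perimeters/island counts are preserved). The outline is a single polygon with 4 vertices. Extrusion per mm of travel: 0.6 × 0.24 / (π × 0.875²) = 0.059868. Accumulating E over each segment gives final E = 4.9693.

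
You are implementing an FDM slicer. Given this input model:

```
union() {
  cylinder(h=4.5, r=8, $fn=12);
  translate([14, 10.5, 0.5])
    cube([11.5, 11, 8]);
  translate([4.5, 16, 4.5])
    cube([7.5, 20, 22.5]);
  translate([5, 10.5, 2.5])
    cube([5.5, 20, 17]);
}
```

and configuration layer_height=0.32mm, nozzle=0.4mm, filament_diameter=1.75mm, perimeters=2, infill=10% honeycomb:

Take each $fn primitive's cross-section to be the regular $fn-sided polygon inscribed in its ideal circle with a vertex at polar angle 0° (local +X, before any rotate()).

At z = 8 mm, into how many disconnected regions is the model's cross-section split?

2

At z = 8 mm: the cylinder is not intersected at this z (z outside [0, 4.5]); the cube at (14, 10.5) is present — its section is the full 11.5×11 rectangle; the cube at (4.5, 16) is present — its section is the full 7.5×20 rectangle; the cube at (5, 10.5) (footprint 5.5×20) is included at this height; Merging all regions: the regions partially overlap (shared area 79.75 mm²), so overlapping operands fuse into one piece — 2 connected regions. The result has 2 disconnected regions.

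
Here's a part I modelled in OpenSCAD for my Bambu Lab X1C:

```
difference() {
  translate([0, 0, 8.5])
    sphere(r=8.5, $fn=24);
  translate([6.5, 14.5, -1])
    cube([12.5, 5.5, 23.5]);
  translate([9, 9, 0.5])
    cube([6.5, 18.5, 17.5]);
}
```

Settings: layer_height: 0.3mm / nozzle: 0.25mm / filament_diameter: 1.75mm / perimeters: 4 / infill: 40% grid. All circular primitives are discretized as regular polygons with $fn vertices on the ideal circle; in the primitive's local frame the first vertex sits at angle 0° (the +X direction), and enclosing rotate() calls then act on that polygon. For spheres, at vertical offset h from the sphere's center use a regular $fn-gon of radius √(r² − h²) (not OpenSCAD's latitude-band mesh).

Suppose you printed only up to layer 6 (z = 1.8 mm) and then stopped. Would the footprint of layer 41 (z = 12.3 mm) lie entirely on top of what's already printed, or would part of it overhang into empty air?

part overhangs

Compare the two slices. At z = 1.8: the r=8.5 sphere slices to a regular 24-gon of circumradius 5.231 (√(r²−h²) with h=6.7 from center) (area = (24/2)·5.231²·sin(360°/24) = 84.98 mm²); the cube at (6.5, 14.5) is present — its section is the full 12.5×5.5 rectangle (area 68.75 mm²); the cube at (9, 9) (footprint 6.5×18.5) is included at this height (area 120.25 mm²); After the difference (first − rest): starting from the r=8.5 sphere (84.98 mm²), the 12.5×5.5 cube at (6.5, 14.5) misses the remaining region (no effect); the 6.5×18.5 cube at (9, 9) misses the remaining region (no effect) — area = 84.98 mm². At z = 12.3: the r=8.5 sphere contributes a regular 24-gon of circumradius √(8.5²−3.8²) = 7.603 (area = (24/2)·7.603²·sin(360°/24) = 179.55 mm²); the cube at (6.5, 14.5) (footprint 12.5×5.5) is included at this height (area 68.75 mm²); the 6.5×18.5 cube at (9, 9) contributes its full rectangle (area 120.25 mm²); Subtracting the remaining from the first: starting from the r=8.5 sphere (179.55 mm²), the 12.5×5.5 cube at (6.5, 14.5) misses the remaining region (no effect); the 6.5×18.5 cube at (9, 9) misses the remaining region (no effect) — area = 179.55 mm². Checking containment: at z = 12.3 the cross-section extends beyond the z = 1.8 cross-section by about 94.57 mm².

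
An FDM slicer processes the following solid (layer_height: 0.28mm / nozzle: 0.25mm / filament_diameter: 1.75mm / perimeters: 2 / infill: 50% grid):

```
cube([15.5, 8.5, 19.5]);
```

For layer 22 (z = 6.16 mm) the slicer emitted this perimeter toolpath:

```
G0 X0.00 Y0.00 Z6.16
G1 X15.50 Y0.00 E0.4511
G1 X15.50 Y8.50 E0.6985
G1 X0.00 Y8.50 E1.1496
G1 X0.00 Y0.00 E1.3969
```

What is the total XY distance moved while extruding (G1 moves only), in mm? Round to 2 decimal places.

48.00 mm

Sum the Euclidean lengths of each G1 segment: total = 48.00 mm.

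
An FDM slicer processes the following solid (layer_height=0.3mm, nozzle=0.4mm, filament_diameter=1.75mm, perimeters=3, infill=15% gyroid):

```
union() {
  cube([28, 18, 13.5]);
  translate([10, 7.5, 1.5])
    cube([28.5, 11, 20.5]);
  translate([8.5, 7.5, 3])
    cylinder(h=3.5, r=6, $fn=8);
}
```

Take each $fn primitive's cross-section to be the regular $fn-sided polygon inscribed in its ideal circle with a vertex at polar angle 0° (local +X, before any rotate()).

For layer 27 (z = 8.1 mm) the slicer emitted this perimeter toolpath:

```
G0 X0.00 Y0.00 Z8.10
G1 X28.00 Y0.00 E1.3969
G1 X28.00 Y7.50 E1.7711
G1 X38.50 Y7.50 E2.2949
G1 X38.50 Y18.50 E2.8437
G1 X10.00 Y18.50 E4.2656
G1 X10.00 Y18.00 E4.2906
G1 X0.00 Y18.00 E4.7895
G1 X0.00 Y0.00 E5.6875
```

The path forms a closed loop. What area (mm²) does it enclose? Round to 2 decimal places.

Apply the shoelace formula to the sequence of (X, Y) vertices; enclosed area = 628.50 mm².

628.50 mm²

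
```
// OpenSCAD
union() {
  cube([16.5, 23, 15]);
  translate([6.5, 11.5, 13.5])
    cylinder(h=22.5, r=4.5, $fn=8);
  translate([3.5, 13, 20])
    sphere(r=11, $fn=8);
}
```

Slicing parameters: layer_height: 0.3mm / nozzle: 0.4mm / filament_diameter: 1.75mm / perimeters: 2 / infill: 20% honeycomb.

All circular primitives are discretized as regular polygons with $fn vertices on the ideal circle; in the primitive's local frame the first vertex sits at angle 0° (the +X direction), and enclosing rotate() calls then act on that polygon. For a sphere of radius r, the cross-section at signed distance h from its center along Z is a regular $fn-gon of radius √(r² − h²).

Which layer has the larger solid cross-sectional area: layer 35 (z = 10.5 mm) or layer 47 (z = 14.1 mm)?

layer 47 (z = 14.1 mm)

Layer 35 (z = 10.5): the cube (footprint 16.5×23) is included at this height (area 379.50 mm²); the cylinder at (6.5, 11.5) is not intersected at this z (z outside [13.5, 36]); the sphere at (3.5, 13): section is a regular 8-gon, circumradius = √(r²−h²) = √(11²−9.5²) = 5.545 (area = (8/2)·5.545²·sin(360°/8) = 86.97 mm²); Taking the union: the regions partially overlap — summed areas 466.47 mm² minus the doubly-counted overlap 77.23 mm² gives 389.24 mm² — area = 389.24 mm². So its area = 389.24 mm². Layer 47 (z = 14.1): the 16.5×23 cube contributes its full rectangle (area 379.50 mm²); the r=4.5 cylinder at (6.5, 11.5) gives a regular 8-gon of circumradius 4.5 (constant along its height) (area = (8/2)·4.500²·sin(360°/8) = 57.28 mm²); the r=11 sphere at (3.5, 13) contributes a regular 8-gon of circumradius √(11²−5.9²) = 9.284 (area = (8/2)·9.284²·sin(360°/8) = 243.78 mm²); Merging all regions: the regions partially overlap — summed areas 680.56 mm² minus the doubly-counted overlap 239.08 mm² gives 441.48 mm² — area = 441.48 mm². So its area = 441.48 mm². Layer 47 is larger (441.48 vs 389.24 mm²).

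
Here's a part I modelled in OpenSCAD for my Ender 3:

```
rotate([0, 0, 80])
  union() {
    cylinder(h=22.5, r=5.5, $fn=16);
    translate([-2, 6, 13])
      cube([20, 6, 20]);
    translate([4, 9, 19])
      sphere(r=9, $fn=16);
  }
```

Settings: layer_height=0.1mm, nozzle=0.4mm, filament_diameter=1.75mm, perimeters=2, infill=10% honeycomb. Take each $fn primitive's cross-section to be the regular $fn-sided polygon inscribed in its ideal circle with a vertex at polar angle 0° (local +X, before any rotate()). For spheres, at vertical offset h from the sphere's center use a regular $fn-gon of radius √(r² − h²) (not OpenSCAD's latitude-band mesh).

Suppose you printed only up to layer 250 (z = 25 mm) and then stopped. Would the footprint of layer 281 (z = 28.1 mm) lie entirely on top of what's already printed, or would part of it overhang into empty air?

Compare the two slices. At z = 25: the cylinder is absent (z outside [0, 22.5]); the cube at (-2, 6) (footprint 20×6) is included at this height (area 120.00 mm²); the sphere at (4, 9): section is a regular 16-gon, circumradius = √(r²−h²) = √(9²−6²) = 6.708 (area = (16/2)·6.708²·sin(360°/16) = 137.77 mm²); Merging all regions: the regions partially overlap — summed areas 257.77 mm² minus the doubly-counted overlap 74.36 mm² gives 183.41 mm² — area = 183.41 mm²; (whole slice rotated 80° about Z — lengths, areas and connectivity unchanged). At z = 28.1: the cylinder is not intersected at this z (z outside [0, 22.5]); the cube at (-2, 6) (footprint 20×6) is included at this height (area 120.00 mm²); the sphere at (4, 9) is absent (|z−center|=9.100 > r=9); Merging all regions: only the 20×6 cube at (-2, 6) is present, so the union is just that shape — area = 120.00 mm²; (rotated 80° about Z; rotation is an isometry so areas/perimeters/island counts are preserved). Checking containment: the cross-section at z = 28.1 is a subset of the cross-section at z = 25.

entirely on top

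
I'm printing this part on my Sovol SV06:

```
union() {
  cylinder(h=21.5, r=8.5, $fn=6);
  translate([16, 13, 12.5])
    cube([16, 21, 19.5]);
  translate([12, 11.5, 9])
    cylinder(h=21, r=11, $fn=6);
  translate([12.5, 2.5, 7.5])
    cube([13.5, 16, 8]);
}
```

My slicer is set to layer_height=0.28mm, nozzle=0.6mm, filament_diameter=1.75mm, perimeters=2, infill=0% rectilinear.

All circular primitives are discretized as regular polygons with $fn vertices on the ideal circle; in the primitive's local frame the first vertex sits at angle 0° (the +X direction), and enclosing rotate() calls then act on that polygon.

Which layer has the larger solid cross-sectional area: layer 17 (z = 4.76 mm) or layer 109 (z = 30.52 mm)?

Layer 17 (z = 4.76): the r=8.5 cylinder gives a regular 6-gon of circumradius 8.5 (constant along its height) (area = (6/2)·8.500²·sin(360°/6) = 187.71 mm²); the cube at (16, 13) is not intersected at this z (z outside [12.5, 32]); the cylinder at (12, 11.5) is absent (z outside [9, 30]); the cube at (12.5, 2.5) is absent (z outside [7.5, 15.5]); Merging all regions: only the r=8.5 cylinder is present, so the union is just that shape — area = 187.71 mm². So its area = 187.71 mm². Layer 109 (z = 30.52): the cylinder is not intersected at this z (z outside [0, 21.5]); the cube at (16, 13) (footprint 16×21) is included at this height (area 336.00 mm²); the cylinder at (12, 11.5) is not intersected at this z (z outside [9, 30]); the cube at (12.5, 2.5) is not intersected at this z (z outside [7.5, 15.5]); Taking the union: only the 16×21 cube at (16, 13) is present, so the union is just that shape — area = 336.00 mm². So its area = 336.00 mm². Layer 109 is larger (336.00 vs 187.71 mm²).

layer 109 (z = 30.52 mm)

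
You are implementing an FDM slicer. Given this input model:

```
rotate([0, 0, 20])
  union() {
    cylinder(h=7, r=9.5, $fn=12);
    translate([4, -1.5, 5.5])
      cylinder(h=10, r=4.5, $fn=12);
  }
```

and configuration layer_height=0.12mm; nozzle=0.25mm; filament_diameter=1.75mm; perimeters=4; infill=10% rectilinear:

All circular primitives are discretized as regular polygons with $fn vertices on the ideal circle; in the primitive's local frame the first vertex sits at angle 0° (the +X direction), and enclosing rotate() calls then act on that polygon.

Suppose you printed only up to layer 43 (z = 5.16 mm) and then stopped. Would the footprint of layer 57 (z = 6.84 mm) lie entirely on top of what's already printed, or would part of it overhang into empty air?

Compare the two slices. At z = 5.16: the cylinder: section is a regular 12-gon, circumradius r=9.5 (area = (12/2)·9.500²·sin(360°/12) = 270.75 mm²); the cylinder at (4, -1.5) is not intersected at this z (z outside [5.5, 15.5]); Merging all regions: only the r=9.5 cylinder is present, so the union is just that shape — area = 270.75 mm²; (whole slice rotated 20° about Z — lengths, areas and connectivity unchanged). At z = 6.84: the cylinder: section is a regular 12-gon, circumradius r=9.5 (area = (12/2)·9.500²·sin(360°/12) = 270.75 mm²); the r=4.5 cylinder at (4, -1.5) contributes a regular 12-gon of circumradius 4.5 (area = (12/2)·4.500²·sin(360°/12) = 60.75 mm²); Taking the union: the r=4.5 cylinder at (4, -1.5) lies entirely inside the r=9.5 cylinder, so the union is just the r=9.5 cylinder — area = 270.75 mm²; (rotated 20° about Z; rotation is an isometry so areas/perimeters/island counts are preserved). Checking containment: the cross-section at z = 6.84 is a subset of the cross-section at z = 5.16.

entirely on top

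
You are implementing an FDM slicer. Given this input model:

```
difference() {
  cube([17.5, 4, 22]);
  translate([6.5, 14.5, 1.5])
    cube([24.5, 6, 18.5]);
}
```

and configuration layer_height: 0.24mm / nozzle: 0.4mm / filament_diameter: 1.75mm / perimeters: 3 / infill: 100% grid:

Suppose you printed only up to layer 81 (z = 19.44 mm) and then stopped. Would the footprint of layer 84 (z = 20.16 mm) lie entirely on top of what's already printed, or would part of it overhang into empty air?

entirely on top

Compare the two slices. At z = 19.44: the cube (footprint 17.5×4) is included at this height (area 70.00 mm²); the 24.5×6 cube at (6.5, 14.5) contributes its full rectangle (area 147.00 mm²); Taking the first minus the rest: starting from the 17.5×4 cube (70.00 mm²), the 24.5×6 cube at (6.5, 14.5) misses the remaining region (no effect) — area = 70.00 mm². At z = 20.16: the cube is present — its section is the full 17.5×4 rectangle (area 70.00 mm²); the cube at (6.5, 14.5) is not intersected at this z (z outside [1.5, 20]); Taking the first minus the rest: none of the subtracted shapes is present at this height, so the 17.5×4 cube is unchanged — area = 70.00 mm². Checking containment: the cross-section at z = 20.16 is a subset of the cross-section at z = 19.44.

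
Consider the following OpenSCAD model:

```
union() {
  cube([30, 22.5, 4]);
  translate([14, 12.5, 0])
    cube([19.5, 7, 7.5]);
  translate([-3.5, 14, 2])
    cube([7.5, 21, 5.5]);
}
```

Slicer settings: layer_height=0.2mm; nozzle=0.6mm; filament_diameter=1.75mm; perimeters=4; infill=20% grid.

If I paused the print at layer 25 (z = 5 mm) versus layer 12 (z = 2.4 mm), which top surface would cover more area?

Layer 25 (z = 5): the cube does not reach this height (z outside [0, 4]); the cube at (14, 12.5) is present — its section is the full 19.5×7 rectangle (area 136.50 mm²); the cube at (-3.5, 14) is present — its section is the full 7.5×21 rectangle (area 157.50 mm²); Combining (union): the 2 present regions are separate (no shared area or edge), so areas and boundary lengths simply add and each stays a separate island — area = 294.00 mm². So its area = 294.00 mm². Layer 12 (z = 2.4): the 30×22.5 cube contributes its full rectangle (area 675.00 mm²); the cube at (14, 12.5) is present — its section is the full 19.5×7 rectangle (area 136.50 mm²); the cube at (-3.5, 14) is present — its section is the full 7.5×21 rectangle (area 157.50 mm²); Taking the union: the regions partially overlap — summed areas 969.00 mm² minus the doubly-counted overlap 146.00 mm² gives 823.00 mm² — area = 823.00 mm². So its area = 823.00 mm². Layer 12 is larger (823.00 vs 294.00 mm²).

layer 12 (z = 2.4 mm)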